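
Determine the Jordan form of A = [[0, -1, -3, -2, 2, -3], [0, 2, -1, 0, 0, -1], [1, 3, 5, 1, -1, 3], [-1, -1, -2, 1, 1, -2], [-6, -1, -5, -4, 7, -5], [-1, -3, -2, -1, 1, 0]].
The characteristic polynomial is det(xI - A) = (x - 3)^3(x - 2)^3, so the eigenvalues are 2 (algebraic multiplicity 3), 3 (algebraic multiplicity 3).

For λ = 2: rank(A - 2I) = 4, rank((A - 2I)^2) = 3. The eigenspace has dimension 6 - 4 = 2, so there are 2 Jordan blocks; the rank sequence gives block sizes [2, 1].

For λ = 3: rank(A - 3I) = 4, rank((A - 3I)^2) = 3. The eigenspace has dimension 6 - 4 = 2, so there are 2 Jordan blocks; the rank sequence gives block sizes [2, 1].

Assembling the blocks gives the Jordan form J above.

J = [[2, 1, 0, 0, 0, 0], [0, 2, 0, 0, 0, 0], [0, 0, 2, 0, 0, 0], [0, 0, 0, 3, 1, 0], [0, 0, 0, 0, 3, 0], [0, 0, 0, 0, 0, 3]]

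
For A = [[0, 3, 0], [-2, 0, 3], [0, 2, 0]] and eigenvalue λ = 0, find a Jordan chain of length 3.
v_1 = [[-2, 0, -1]]^T, v_2 = [[0, 1, 0]]^T, v_3 = [[3, 0, 2]]^T

We seek v_1 ∈ ker(A^3) \ ker(A^2), then set v_{i+1} = A v_i.

One such chain is v_1 = [[-2, 0, -1]]^T, v_2 = [[0, 1, 0]]^T, v_3 = [[3, 0, 2]]^T. Check: A v_3 = [[0, 0, 0]]^T = 0.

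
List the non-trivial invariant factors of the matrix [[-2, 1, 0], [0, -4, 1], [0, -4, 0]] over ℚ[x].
(x + 2)^3

The Jordan structure of A has elementary divisors (x + 2)^3. Arranging the block sizes at each eigenvalue in decreasing order and taking row products gives the invariant factors.

Invariant factors (smallest first, each dividing the next): (x + 2)^3.

Check: the last factor (x + 2)^3 is the minimal polynomial, and the product (x + 2)^3 is the characteristic polynomial.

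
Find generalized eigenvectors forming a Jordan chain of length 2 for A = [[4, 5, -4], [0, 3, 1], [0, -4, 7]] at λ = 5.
v_1 = [[-1, 0, 1]]^T, v_2 = [[-3, 1, 2]]^T

We seek v_1 ∈ ker((A - 5I)^2) \ ker(A - 5I), then set v_{i+1} = (A - 5I) v_i.

One such chain is v_1 = [[-1, 0, 1]]^T, v_2 = [[-3, 1, 2]]^T. Check: (A - 5I) v_2 = [[0, 0, 0]]^T = 0.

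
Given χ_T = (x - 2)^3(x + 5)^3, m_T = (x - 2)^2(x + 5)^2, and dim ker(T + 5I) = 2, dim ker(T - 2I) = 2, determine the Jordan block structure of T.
Jordan blocks: (-5, 2), (-5, 1), (2, 2), (2, 1)

λ = -5: algebraic multiplicity 3 (exponent in χ_T), largest block size 2 (exponent in m_T), 2 blocks (geometric multiplicity). These force block sizes [2, 1].
λ = 2: algebraic multiplicity 3 (exponent in χ_T), largest block size 2 (exponent in m_T), 2 blocks (geometric multiplicity). These force block sizes [2, 1].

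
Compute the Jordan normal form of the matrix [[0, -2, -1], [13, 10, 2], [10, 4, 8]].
The characteristic polynomial is det(xI - A) = (x - 6)^3, so the eigenvalues are 6 (algebraic multiplicity 3).

For λ = 6: rank(A - 6I) = 2, rank((A - 6I)^2) = 1, rank((A - 6I)^3) = 0. The eigenspace has dimension 3 - 2 = 1, so there is 1 Jordan block; the rank sequence gives block sizes [3].

Assembling the blocks gives the Jordan form J above.

J = [[6, 1, 0], [0, 6, 1], [0, 0, 6]]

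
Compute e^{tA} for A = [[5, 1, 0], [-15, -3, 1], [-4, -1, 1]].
A has Jordan form J = [[1, 1, 0], [0, 1, 1], [0, 0, 1]] with A = PJP^{-1}, so e^{tA} = P e^{tJ} P^{-1}.

For a Jordan block J_k(λ), e^{tJ_k(λ)} = e^{λt} · (I + tN + t^2 N^2/2! + ... + t^{k-1} N^{k-1}/(k-1)!) where N is the nilpotent superdiagonal part.

Assembling the blocks and conjugating back gives the entries of e^{tA} as shown above.

e^{tA} = [[(t^2 + 8*t + 2)*e^{t}/2, t*e^{t}, t^2*e^{t}/2], [t*(-2*t - 15)*e^{t}, (1 - 4*t)*e^{t}, t*(1 - 2*t)*e^{t}], [t*(-t - 8)*e^{t}/2, -t*e^{t}, (2 - t^2)*e^{t}/2]]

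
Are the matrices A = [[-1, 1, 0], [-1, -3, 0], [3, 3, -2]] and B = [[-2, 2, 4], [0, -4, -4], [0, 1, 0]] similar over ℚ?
Two matrices over a field are similar if and only if they have the same invariant factors.

Both A and B have characteristic polynomial (x + 2)^3 and minimal polynomial (x + 2)^2. Computing further, both have invariant factors x + 2, (x + 2)^2. Hence A and B are similar.

Yes.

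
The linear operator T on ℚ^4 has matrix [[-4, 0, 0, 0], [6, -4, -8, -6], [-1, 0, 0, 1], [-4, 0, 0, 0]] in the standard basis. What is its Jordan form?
J = [[-4, 0, 0, 0], [0, -4, 0, 0], [0, 0, 0, 1], [0, 0, 0, 0]]

The characteristic polynomial is det(xI - A) = x^2(x + 4)^2, so the eigenvalues are -4 (algebraic multiplicity 2), 0 (algebraic multiplicity 2).

For λ = -4: rank(A + 4I) = 2. The eigenspace has dimension 4 - 2 = 2, so there are 2 Jordan blocks; the rank sequence gives block sizes [1, 1].

For λ = 0: rank(A) = 3, rank(A^2) = 2. The eigenspace has dimension 4 - 3 = 1, so there is 1 Jordan block; the rank sequence gives block sizes [2].

Assembling the blocks gives the Jordan form J above.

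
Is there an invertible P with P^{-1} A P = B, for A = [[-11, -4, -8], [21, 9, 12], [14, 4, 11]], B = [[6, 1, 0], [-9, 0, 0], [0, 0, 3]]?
Two matrices over a field are similar if and only if they have the same invariant factors.

Both A and B have characteristic polynomial (x - 3)^3 and minimal polynomial (x - 3)^2. Computing further, both have invariant factors x - 3, (x - 3)^2. Hence A and B are similar.

Yes.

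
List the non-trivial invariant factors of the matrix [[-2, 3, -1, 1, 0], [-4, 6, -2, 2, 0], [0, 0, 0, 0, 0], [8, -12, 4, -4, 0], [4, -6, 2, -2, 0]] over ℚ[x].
The Jordan structure of A has elementary divisors x^2, x, x, x. Arranging the block sizes at each eigenvalue in decreasing order and taking row products gives the invariant factors.

Invariant factors (smallest first, each dividing the next): x, x, x, x^2.

Check: the last factor x^2 is the minimal polynomial, and the product x^5 is the characteristic polynomial.

x, x, x, x^2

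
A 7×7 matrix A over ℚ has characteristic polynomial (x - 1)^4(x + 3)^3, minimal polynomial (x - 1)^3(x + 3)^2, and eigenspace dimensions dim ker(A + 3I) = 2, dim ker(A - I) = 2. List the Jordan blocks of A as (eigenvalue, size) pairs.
Jordan blocks: (-3, 2), (-3, 1), (1, 3), (1, 1)

λ = -3: algebraic multiplicity 3 (exponent in χ_A), largest block size 2 (exponent in m_A), 2 blocks (geometric multiplicity). These force block sizes [2, 1].
λ = 1: algebraic multiplicity 4 (exponent in χ_A), largest block size 3 (exponent in m_A), 2 blocks (geometric multiplicity). These force block sizes [3, 1].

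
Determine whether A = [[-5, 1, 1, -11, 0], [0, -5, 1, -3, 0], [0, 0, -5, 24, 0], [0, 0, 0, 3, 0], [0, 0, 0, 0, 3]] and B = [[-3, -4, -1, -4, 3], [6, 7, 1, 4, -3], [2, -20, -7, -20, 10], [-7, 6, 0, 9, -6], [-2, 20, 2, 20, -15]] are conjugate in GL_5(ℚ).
Yes.

Two matrices over a field are similar if and only if they have the same invariant factors.

Both A and B have characteristic polynomial (x - 3)^2(x + 5)^3 and minimal polynomial (x - 3)(x + 5)^3. Computing further, both have invariant factors x - 3, (x - 3)(x + 5)^3. Hence A and B are similar.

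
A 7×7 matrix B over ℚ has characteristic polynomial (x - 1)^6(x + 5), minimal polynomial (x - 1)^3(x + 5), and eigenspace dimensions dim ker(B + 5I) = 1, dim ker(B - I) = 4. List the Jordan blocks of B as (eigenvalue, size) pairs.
Jordan blocks: (-5, 1), (1, 3), (1, 1), (1, 1), (1, 1)

λ = -5: algebraic multiplicity 1 (exponent in χ_B), largest block size 1 (exponent in m_B), 1 block (geometric multiplicity). This forces block sizes [1].
λ = 1: algebraic multiplicity 6 (exponent in χ_B), largest block size 3 (exponent in m_B), 4 blocks (geometric multiplicity). These force block sizes [3, 1, 1, 1].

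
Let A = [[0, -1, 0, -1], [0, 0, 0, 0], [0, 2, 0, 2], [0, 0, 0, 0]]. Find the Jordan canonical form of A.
The characteristic polynomial is det(xI - A) = x^4, so the eigenvalues are 0 (algebraic multiplicity 4).

For λ = 0: rank(A) = 1, rank(A^2) = 0. The eigenspace has dimension 4 - 1 = 3, so there are 3 Jordan blocks; the rank sequence gives block sizes [2, 1, 1].

Assembling the blocks gives the Jordan form J above.

J = [[0, 1, 0, 0], [0, 0, 0, 0], [0, 0, 0, 0], [0, 0, 0, 0]]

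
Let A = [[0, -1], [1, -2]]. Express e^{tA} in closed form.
A has Jordan form J = [[-1, 1], [0, -1]] with A = PJP^{-1}, so e^{tA} = P e^{tJ} P^{-1}.

For a Jordan block J_k(λ), e^{tJ_k(λ)} = e^{λt} · (I + tN + t^2 N^2/2! + ... + t^{k-1} N^{k-1}/(k-1)!) where N is the nilpotent superdiagonal part.

Assembling the blocks and conjugating back gives the entries of e^{tA} as shown above.

e^{tA} = [[(t + 1)*e^{-t}, -t*e^{-t}], [t*e^{-t}, (1 - t)*e^{-t}]]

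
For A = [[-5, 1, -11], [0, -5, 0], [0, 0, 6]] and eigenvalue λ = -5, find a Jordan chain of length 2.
v_1 = [[-2, 1, 0]]^T, v_2 = [[1, 0, 0]]^T

We seek v_1 ∈ ker((A + 5I)^2) \ ker(A + 5I), then set v_{i+1} = (A + 5I) v_i.

One such chain is v_1 = [[-2, 1, 0]]^T, v_2 = [[1, 0, 0]]^T. Check: (A + 5I) v_2 = [[0, 0, 0]]^T = 0.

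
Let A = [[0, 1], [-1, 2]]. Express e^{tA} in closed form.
A has Jordan form J = [[1, 1], [0, 1]] with A = PJP^{-1}, so e^{tA} = P e^{tJ} P^{-1}.

For a Jordan block J_k(λ), e^{tJ_k(λ)} = e^{λt} · (I + tN + t^2 N^2/2! + ... + t^{k-1} N^{k-1}/(k-1)!) where N is the nilpotent superdiagonal part.

Assembling the blocks and conjugating back gives the entries of e^{tA} as shown above.

e^{tA} = [[(1 - t)*e^{t}, t*e^{t}], [-t*e^{t}, (t + 1)*e^{t}]]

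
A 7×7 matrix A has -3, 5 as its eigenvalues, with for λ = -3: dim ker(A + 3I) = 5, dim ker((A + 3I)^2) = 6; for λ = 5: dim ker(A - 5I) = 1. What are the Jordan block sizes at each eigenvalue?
Jordan blocks: (-3, 2), (-3, 1), (-3, 1), (-3, 1), (-3, 1), (5, 1)

λ = -3: successive nullity increments [5, 1] count blocks of size ≥ k; block sizes are [2, 1, 1, 1, 1].
λ = 5: successive nullity increments [1] count blocks of size ≥ k; block sizes are [1].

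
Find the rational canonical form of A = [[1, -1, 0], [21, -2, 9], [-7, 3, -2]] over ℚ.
R = [[0, 0, -2], [1, 0, 6], [0, 1, -3]]

The invariant factors of A (the non-unit diagonal entries of the Smith normal form of xI - A over ℚ[x]) are (x - 1)(x^2 + 4x - 2), each dividing the next. The characteristic polynomial is their product, (x - 1)(x^2 + 4x - 2).

The rational canonical form is the block-diagonal matrix of companion matrices C(f_i):
R = [[0, 0, -2], [1, 0, 6], [0, 1, -3]].

Note the characteristic polynomial does not split into linear factors over ℚ, so A has no Jordan form over ℚ; the rational canonical form exists over any field.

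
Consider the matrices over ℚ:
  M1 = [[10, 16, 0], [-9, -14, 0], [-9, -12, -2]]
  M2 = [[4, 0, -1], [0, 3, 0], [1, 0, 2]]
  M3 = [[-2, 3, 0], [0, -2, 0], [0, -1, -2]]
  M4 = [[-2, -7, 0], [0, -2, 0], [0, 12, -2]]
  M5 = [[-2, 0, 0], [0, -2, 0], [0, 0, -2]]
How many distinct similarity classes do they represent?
Characteristic polynomials: χ_{M1} = (x + 2)^3, χ_{M2} = (x - 3)^3, χ_{M3} = (x + 2)^3, χ_{M4} = (x + 2)^3, χ_{M5} = (x + 2)^3.

{M1, M3, M4}: invariant factors x + 2, (x + 2)^2.

{M2}: invariant factors x - 3, (x - 3)^2.

{M5}: invariant factors x + 2, x + 2, x + 2.

Matrices are similar if and only if their invariant-factor lists agree; the partition into similarity classes is {M1, M3, M4}, {M2}, {M5}.

3 classes: {M1, M3, M4}, {M2}, {M5}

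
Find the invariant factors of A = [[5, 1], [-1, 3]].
The Jordan structure of A has elementary divisors (x - 4)^2. Arranging the block sizes at each eigenvalue in decreasing order and taking row products gives the invariant factors.

Invariant factors (smallest first, each dividing the next): (x - 4)^2.

Check: the last factor (x - 4)^2 is the minimal polynomial, and the product (x - 4)^2 is the characteristic polynomial.

(x - 4)^2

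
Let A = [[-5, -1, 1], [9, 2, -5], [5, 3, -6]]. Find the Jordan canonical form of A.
J = [[-3, 1, 0], [0, -3, 1], [0, 0, -3]]

The characteristic polynomial is det(xI - A) = (x + 3)^3, so the eigenvalues are -3 (algebraic multiplicity 3).

For λ = -3: rank(A + 3I) = 2, rank((A + 3I)^2) = 1, rank((A + 3I)^3) = 0. The eigenspace has dimension 3 - 2 = 1, so there is 1 Jordan block; the rank sequence gives block sizes [3].

Assembling the blocks gives the Jordan form J above.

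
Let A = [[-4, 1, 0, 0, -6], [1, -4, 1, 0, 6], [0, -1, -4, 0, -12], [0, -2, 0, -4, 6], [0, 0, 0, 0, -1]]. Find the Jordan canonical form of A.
J = [[-4, 1, 0, 0, 0], [0, -4, 1, 0, 0], [0, 0, -4, 0, 0], [0, 0, 0, -4, 0], [0, 0, 0, 0, -1]]

The characteristic polynomial is det(xI - A) = (x + 1)(x + 4)^4, so the eigenvalues are -4 (algebraic multiplicity 4), -1 (algebraic multiplicity 1).

For λ = -4: rank(A + 4I) = 3, rank((A + 4I)^2) = 2, rank((A + 4I)^3) = 1. The eigenspace has dimension 5 - 3 = 2, so there are 2 Jordan blocks; the rank sequence gives block sizes [3, 1].

For λ = -1: algebraic multiplicity 1 gives one 1×1 block.

Assembling the blocks gives the Jordan form J above.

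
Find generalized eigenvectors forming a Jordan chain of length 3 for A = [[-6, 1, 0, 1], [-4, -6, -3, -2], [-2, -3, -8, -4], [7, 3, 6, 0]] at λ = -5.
v_1 = [[0, -1, 0, 1]]^T, v_2 = [[0, -1, -1, 2]]^T, v_3 = [[1, 0, -2, 1]]^T

We seek v_1 ∈ ker((A + 5I)^3) \ ker((A + 5I)^2), then set v_{i+1} = (A + 5I) v_i.

One such chain is v_1 = [[0, -1, 0, 1]]^T, v_2 = [[0, -1, -1, 2]]^T, v_3 = [[1, 0, -2, 1]]^T. Check: (A + 5I) v_3 = [[0, 0, 0, 0]]^T = 0.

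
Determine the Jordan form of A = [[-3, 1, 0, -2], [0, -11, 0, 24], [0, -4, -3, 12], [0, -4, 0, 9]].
The characteristic polynomial is det(xI - A) = (x - 1)(x + 3)^3, so the eigenvalues are -3 (algebraic multiplicity 3), 1 (algebraic multiplicity 1).

For λ = -3: rank(A + 3I) = 2, rank((A + 3I)^2) = 1. The eigenspace has dimension 4 - 2 = 2, so there are 2 Jordan blocks; the rank sequence gives block sizes [2, 1].

For λ = 1: algebraic multiplicity 1 gives one 1×1 block.

Assembling the blocks gives the Jordan form J above.

J = [[-3, 1, 0, 0], [0, -3, 0, 0], [0, 0, -3, 0], [0, 0, 0, 1]]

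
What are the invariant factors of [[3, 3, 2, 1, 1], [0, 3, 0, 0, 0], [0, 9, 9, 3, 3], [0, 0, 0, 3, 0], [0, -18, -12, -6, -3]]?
The Jordan structure of A has elementary divisors (x - 3)^2, (x - 3), (x - 3), (x - 3). Arranging the block sizes at each eigenvalue in decreasing order and taking row products gives the invariant factors.

Invariant factors (smallest first, each dividing the next): x - 3, x - 3, x - 3, (x - 3)^2.

Check: the last factor (x - 3)^2 is the minimal polynomial, and the product (x - 3)^5 is the characteristic polynomial.

x - 3, x - 3, x - 3, (x - 3)^2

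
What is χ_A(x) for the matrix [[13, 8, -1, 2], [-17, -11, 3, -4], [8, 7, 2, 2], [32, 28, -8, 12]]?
xI - A = [[x - 13, -8, 1, -2], [17, x + 11, -3, 4], [-8, -7, x - 2, -2], [-32, -28, 8, x - 12]].

Expanding det(xI - A) along the first row:
det(xI - A) = + (x - 13)·det([[x + 11, -3, 4], [-7, x - 2, -2], [-28, 8, x - 12]]) - (-8)·det([[17, -3, 4], [-8, x - 2, -2], [-32, 8, x - 12]]) + (1)·det([[17, x + 11, 4], [-8, -7, -2], [-32, -28, x - 12]]) - (-2)·det([[17, x + 11, -3], [-8, -7, x - 2], [-32, -28, 8]]).

Evaluating gives χ_A(x) = x^4 - 16x^3 + 96x^2 - 256x + 256 = (x - 4)^4.

χ_A(x) = (x - 4)^4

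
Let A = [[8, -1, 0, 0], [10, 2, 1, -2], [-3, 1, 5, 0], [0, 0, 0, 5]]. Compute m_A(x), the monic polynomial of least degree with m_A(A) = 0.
m_A(x) = (x - 5)^3

The characteristic polynomial factors as (x - 5)^4. The minimal polynomial is ∏(x - λ)^{k_λ} where k_λ is the size of the largest Jordan block at λ.

For λ = 5: rank(A - 5I) = 2, and the largest Jordan block has size 3 (the smallest k with rank((A - 5I)^k) = rank((A - 5I)^(k+1))).

So m_A(x) = (x - 5)^3.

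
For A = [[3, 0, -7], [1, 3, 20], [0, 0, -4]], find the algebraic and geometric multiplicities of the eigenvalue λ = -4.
algebraic multiplicity 1, geometric multiplicity 1

The characteristic polynomial is (x - 3)^2(x + 4), so the factor x + 4 appears with exponent 1: the algebraic multiplicity is 1.

rank(A + 4I) = 2, so the eigenspace has dimension 3 - 2 = 1: the geometric multiplicity is 1.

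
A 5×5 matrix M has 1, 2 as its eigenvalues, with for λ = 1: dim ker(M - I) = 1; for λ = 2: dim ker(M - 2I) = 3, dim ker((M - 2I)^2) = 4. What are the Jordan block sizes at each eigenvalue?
λ = 1: successive nullity increments [1] count blocks of size ≥ k; block sizes are [1].
λ = 2: successive nullity increments [3, 1] count blocks of size ≥ k; block sizes are [2, 1, 1].

Jordan blocks: (1, 1), (2, 2), (2, 1), (2, 1)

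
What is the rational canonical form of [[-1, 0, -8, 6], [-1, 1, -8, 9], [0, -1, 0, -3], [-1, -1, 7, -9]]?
The invariant factors of A (the non-unit diagonal entries of the Smith normal form of xI - A over ℚ[x]) are x + 3, x(x + 3)^2, each dividing the next. The characteristic polynomial is their product, x(x + 3)^3.

The rational canonical form is the block-diagonal matrix of companion matrices C(f_i):
R = [[-3, 0, 0, 0], [0, 0, 0, 0], [0, 1, 0, -9], [0, 0, 1, -6]].

R = [[-3, 0, 0, 0], [0, 0, 0, 0], [0, 1, 0, -9], [0, 0, 1, -6]]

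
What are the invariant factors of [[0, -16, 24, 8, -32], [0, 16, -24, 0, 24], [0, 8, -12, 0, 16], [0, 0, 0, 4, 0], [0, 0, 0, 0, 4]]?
The Jordan structure of A has elementary divisors x, x, (x - 4), (x - 4), (x - 4). Arranging the block sizes at each eigenvalue in decreasing order and taking row products gives the invariant factors.

Invariant factors (smallest first, each dividing the next): x - 4, x(x - 4), x(x - 4).

Check: the last factor x(x - 4) is the minimal polynomial, and the product x^2(x - 4)^3 is the characteristic polynomial.

x - 4, x(x - 4), x(x - 4)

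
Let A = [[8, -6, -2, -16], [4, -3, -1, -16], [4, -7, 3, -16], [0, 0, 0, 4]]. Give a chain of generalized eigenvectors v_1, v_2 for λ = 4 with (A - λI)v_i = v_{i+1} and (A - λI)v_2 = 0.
We seek v_1 ∈ ker((A - 4I)^2) \ ker(A - 4I), then set v_{i+1} = (A - 4I) v_i.

One such chain is v_1 = [[0, 0, 1, 0]]^T, v_2 = [[-2, -1, -1, 0]]^T. Check: (A - 4I) v_2 = [[0, 0, 0, 0]]^T = 0.

v_1 = [[0, 0, 1, 0]]^T, v_2 = [[-2, -1, -1, 0]]^T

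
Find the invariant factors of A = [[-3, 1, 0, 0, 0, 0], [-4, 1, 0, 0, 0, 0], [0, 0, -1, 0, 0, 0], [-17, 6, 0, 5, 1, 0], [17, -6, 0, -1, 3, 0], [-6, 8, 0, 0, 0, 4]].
The Jordan structure of A has elementary divisors (x + 1)^2, (x + 1), (x - 4)^2, (x - 4). Arranging the block sizes at each eigenvalue in decreasing order and taking row products gives the invariant factors.

Invariant factors (smallest first, each dividing the next): (x - 4)(x + 1), (x - 4)^2(x + 1)^2.

Check: the last factor (x - 4)^2(x + 1)^2 is the minimal polynomial, and the product (x - 4)^3(x + 1)^3 is the characteristic polynomial.

(x - 4)(x + 1), (x - 4)^2(x + 1)^2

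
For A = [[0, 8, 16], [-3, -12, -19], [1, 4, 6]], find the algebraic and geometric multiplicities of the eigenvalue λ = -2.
algebraic multiplicity 3, geometric multiplicity 1

The characteristic polynomial is (x + 2)^3, so the factor x + 2 appears with exponent 3: the algebraic multiplicity is 3.

rank(A + 2I) = 2, so the eigenspace has dimension 3 - 2 = 1: the geometric multiplicity is 1.

Since 1 < 3, A is not diagonalizable.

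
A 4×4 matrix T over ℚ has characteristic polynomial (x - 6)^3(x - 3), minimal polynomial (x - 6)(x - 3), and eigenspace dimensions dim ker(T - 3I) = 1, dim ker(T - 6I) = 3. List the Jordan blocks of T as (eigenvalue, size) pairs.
λ = 3: algebraic multiplicity 1 (exponent in χ_T), largest block size 1 (exponent in m_T), 1 block (geometric multiplicity). This forces block sizes [1].
λ = 6: algebraic multiplicity 3 (exponent in χ_T), largest block size 1 (exponent in m_T), 3 blocks (geometric multiplicity). These force block sizes [1, 1, 1].

Jordan blocks: (3, 1), (6, 1), (6, 1), (6, 1)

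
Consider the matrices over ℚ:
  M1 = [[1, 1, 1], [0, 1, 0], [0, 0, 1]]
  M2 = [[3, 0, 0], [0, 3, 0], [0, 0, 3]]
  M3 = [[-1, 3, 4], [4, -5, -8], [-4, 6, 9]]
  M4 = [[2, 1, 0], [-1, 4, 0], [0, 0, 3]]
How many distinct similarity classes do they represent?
3 classes: {M1, M3}, {M2}, {M4}

Characteristic polynomials: χ_{M1} = (x - 1)^3, χ_{M2} = (x - 3)^3, χ_{M3} = (x - 1)^3, χ_{M4} = (x - 3)^3.

{M1, M3}: invariant factors x - 1, (x - 1)^2.

{M2}: invariant factors x - 3, x - 3, x - 3.

{M4}: invariant factors x - 3, (x - 3)^2.

Matrices are similar if and only if their invariant-factor lists agree; the partition into similarity classes is {M1, M3}, {M2}, {M4}.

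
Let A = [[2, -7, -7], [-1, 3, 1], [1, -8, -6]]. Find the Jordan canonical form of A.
J = [[-5, 0, 0], [0, 2, 1], [0, 0, 2]]

The characteristic polynomial is det(xI - A) = (x - 2)^2(x + 5), so the eigenvalues are -5 (algebraic multiplicity 1), 2 (algebraic multiplicity 2).

For λ = -5: algebraic multiplicity 1 gives one 1×1 block.

For λ = 2: rank(A - 2I) = 2, rank((A - 2I)^2) = 1. The eigenspace has dimension 3 - 2 = 1, so there is 1 Jordan block; the rank sequence gives block sizes [2].

Assembling the blocks gives the Jordan form J above.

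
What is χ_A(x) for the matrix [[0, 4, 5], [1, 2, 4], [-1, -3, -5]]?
χ_A(x) = (x + 1)^3

xI - A = [[x, -4, -5], [-1, x - 2, -4], [1, 3, x + 5]].

Expanding det(xI - A) along the first row:
det(xI - A) = + (x)·det([[x - 2, -4], [3, x + 5]]) - (-4)·det([[-1, -4], [1, x + 5]]) + (-5)·det([[-1, x - 2], [1, 3]]).

Evaluating gives χ_A(x) = x^3 + 3x^2 + 3x + 1 = (x + 1)^3.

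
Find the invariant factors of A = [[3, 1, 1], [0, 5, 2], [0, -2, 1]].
x - 3, (x - 3)^2

The Jordan structure of A has elementary divisors (x - 3)^2, (x - 3). Arranging the block sizes at each eigenvalue in decreasing order and taking row products gives the invariant factors.

Invariant factors (smallest first, each dividing the next): x - 3, (x - 3)^2.

Check: the last factor (x - 3)^2 is the minimal polynomial, and the product (x - 3)^3 is the characteristic polynomial.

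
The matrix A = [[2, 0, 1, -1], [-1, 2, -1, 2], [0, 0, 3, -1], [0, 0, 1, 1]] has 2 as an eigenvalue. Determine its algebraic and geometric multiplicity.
algebraic multiplicity 4, geometric multiplicity 2

The characteristic polynomial is (x - 2)^4, so the factor x - 2 appears with exponent 4: the algebraic multiplicity is 4.

rank(A - 2I) = 2, so the eigenspace has dimension 4 - 2 = 2: the geometric multiplicity is 2.

Since 2 < 4, A is not diagonalizable.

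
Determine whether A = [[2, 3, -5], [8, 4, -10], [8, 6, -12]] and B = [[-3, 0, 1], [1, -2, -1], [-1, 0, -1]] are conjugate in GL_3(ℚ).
Yes.

Two matrices over a field are similar if and only if they have the same invariant factors.

Both A and B have characteristic polynomial (x + 2)^3 and minimal polynomial (x + 2)^2. Computing further, both have invariant factors x + 2, (x + 2)^2. Hence A and B are similar.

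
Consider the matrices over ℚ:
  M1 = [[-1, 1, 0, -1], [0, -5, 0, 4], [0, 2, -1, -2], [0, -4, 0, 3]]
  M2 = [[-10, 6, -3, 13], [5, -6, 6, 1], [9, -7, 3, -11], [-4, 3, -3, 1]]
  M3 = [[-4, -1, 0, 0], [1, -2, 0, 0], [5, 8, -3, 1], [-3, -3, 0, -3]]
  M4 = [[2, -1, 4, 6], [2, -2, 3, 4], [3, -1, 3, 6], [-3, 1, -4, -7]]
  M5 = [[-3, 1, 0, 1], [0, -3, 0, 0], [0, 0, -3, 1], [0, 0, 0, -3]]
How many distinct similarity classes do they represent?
3 classes: {M1}, {M2, M3, M5}, {M4}

Characteristic polynomials: χ_{M1} = (x + 1)^4, χ_{M2} = (x + 3)^4, χ_{M3} = (x + 3)^4, χ_{M4} = (x + 1)^4, χ_{M5} = (x + 3)^4.

{M1}: invariant factors x + 1, x + 1, (x + 1)^2.

{M2, M3, M5}: invariant factors (x + 3)^2, (x + 3)^2.

{M4}: invariant factors x + 1, (x + 1)^3.

Matrices are similar if and only if their invariant-factor lists agree; the partition into similarity classes is {M1}, {M2, M3, M5}, {M4}.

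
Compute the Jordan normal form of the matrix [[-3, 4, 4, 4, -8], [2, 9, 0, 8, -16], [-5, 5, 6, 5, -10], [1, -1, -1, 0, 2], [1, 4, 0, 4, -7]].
The characteristic polynomial is det(xI - A) = (x - 1)^5, so the eigenvalues are 1 (algebraic multiplicity 5).

For λ = 1: rank(A - I) = 2, rank((A - I)^2) = 0. The eigenspace has dimension 5 - 2 = 3, so there are 3 Jordan blocks; the rank sequence gives block sizes [2, 2, 1].

Assembling the blocks gives the Jordan form J above.

J = [[1, 1, 0, 0, 0], [0, 1, 0, 0, 0], [0, 0, 1, 1, 0], [0, 0, 0, 1, 0], [0, 0, 0, 0, 1]]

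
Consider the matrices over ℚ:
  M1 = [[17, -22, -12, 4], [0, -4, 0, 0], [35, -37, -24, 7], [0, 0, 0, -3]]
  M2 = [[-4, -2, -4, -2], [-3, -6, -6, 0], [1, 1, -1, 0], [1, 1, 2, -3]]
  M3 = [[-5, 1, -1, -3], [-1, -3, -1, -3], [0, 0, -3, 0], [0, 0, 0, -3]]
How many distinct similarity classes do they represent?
Characteristic polynomials: χ_{M1} = (x + 3)^2(x + 4)^2, χ_{M2} = (x + 3)^2(x + 4)^2, χ_{M3} = (x + 3)^2(x + 4)^2.

{M1, M2, M3}: invariant factors x + 3, (x + 3)(x + 4)^2.

Matrices are similar if and only if their invariant-factor lists agree; the partition into similarity classes is {M1, M2, M3}.

1 class: {M1, M2, M3}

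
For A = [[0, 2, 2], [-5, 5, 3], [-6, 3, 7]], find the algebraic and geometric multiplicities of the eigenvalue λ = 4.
algebraic multiplicity 3, geometric multiplicity 1

The characteristic polynomial is (x - 4)^3, so the factor x - 4 appears with exponent 3: the algebraic multiplicity is 3.

rank(A - 4I) = 2, so the eigenspace has dimension 3 - 2 = 1: the geometric multiplicity is 1.

Since 1 < 3, A is not diagonalizable.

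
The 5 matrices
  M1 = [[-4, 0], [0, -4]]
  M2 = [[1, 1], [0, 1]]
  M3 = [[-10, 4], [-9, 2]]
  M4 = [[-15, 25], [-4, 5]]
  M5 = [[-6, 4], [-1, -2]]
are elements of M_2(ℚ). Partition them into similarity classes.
4 classes: {M1}, {M2}, {M3, M5}, {M4}

Characteristic polynomials: χ_{M1} = (x + 4)^2, χ_{M2} = (x - 1)^2, χ_{M3} = (x + 4)^2, χ_{M4} = (x + 5)^2, χ_{M5} = (x + 4)^2.

{M1}: invariant factors x + 4, x + 4.

{M2}: invariant factors (x - 1)^2.

{M3, M5}: invariant factors (x + 4)^2.

{M4}: invariant factors (x + 5)^2.

Matrices are similar if and only if their invariant-factor lists agree; the partition into similarity classes is {M1}, {M2}, {M3, M5}, {M4}.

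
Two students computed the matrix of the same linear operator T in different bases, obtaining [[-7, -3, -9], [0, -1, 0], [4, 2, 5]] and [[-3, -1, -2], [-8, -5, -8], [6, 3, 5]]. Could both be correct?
Two matrices over a field are similar if and only if they have the same invariant factors.

Both A and B have characteristic polynomial (x + 1)^3 and minimal polynomial (x + 1)^2. Computing further, both have invariant factors x + 1, (x + 1)^2. Hence A and B are similar.

Yes.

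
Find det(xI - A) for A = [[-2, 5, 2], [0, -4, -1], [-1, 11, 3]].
χ_A(x) = (x + 1)^3

xI - A = [[x + 2, -5, -2], [0, x + 4, 1], [1, -11, x - 3]].

Expanding det(xI - A) along the first row:
det(xI - A) = + (x + 2)·det([[x + 4, 1], [-11, x - 3]]) - (-5)·det([[0, 1], [1, x - 3]]) + (-2)·det([[0, x + 4], [1, -11]]).

Evaluating gives χ_A(x) = x^3 + 3x^2 + 3x + 1 = (x + 1)^3.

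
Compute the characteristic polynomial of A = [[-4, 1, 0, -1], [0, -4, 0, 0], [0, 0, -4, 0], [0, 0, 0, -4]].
xI - A = [[x + 4, -1, 0, 1], [0, x + 4, 0, 0], [0, 0, x + 4, 0], [0, 0, 0, x + 4]].

Expanding det(xI - A) along the first row:
det(xI - A) = + (x + 4)·det([[x + 4, 0, 0], [0, x + 4, 0], [0, 0, x + 4]]) - (-1)·det([[0, 0, 0], [0, x + 4, 0], [0, 0, x + 4]]) + (0)·det([[0, x + 4, 0], [0, 0, 0], [0, 0, x + 4]]) - (1)·det([[0, x + 4, 0], [0, 0, x + 4], [0, 0, 0]]).

Evaluating gives χ_A(x) = x^4 + 16x^3 + 96x^2 + 256x + 256 = (x + 4)^4.

χ_A(x) = (x + 4)^4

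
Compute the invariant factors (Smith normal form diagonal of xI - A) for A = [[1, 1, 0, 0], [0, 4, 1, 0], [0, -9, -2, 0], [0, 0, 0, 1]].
The Jordan structure of A has elementary divisors (x - 1)^3, (x - 1). Arranging the block sizes at each eigenvalue in decreasing order and taking row products gives the invariant factors.

Invariant factors (smallest first, each dividing the next): x - 1, (x - 1)^3.

Check: the last factor (x - 1)^3 is the minimal polynomial, and the product (x - 1)^4 is the characteristic polynomial.

x - 1, (x - 1)^3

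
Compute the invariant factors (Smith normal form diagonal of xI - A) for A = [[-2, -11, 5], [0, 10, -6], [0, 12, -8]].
(x - 4)(x + 2)^2

The Jordan structure of A has elementary divisors (x + 2)^2, (x - 4). Arranging the block sizes at each eigenvalue in decreasing order and taking row products gives the invariant factors.

Invariant factors (smallest first, each dividing the next): (x - 4)(x + 2)^2.

Check: the last factor (x - 4)(x + 2)^2 is the minimal polynomial, and the product (x - 4)(x + 2)^2 is the characteristic polynomial.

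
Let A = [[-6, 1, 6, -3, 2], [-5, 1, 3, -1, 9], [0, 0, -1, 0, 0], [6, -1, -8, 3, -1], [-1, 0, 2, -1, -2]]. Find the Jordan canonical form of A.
J = [[-1, 1, 0, 0, 0], [0, -1, 1, 0, 0], [0, 0, -1, 0, 0], [0, 0, 0, -1, 1], [0, 0, 0, 0, -1]]

The characteristic polynomial is det(xI - A) = (x + 1)^5, so the eigenvalues are -1 (algebraic multiplicity 5).

For λ = -1: rank(A + I) = 3, rank((A + I)^2) = 1, rank((A + I)^3) = 0. The eigenspace has dimension 5 - 3 = 2, so there are 2 Jordan blocks; the rank sequence gives block sizes [3, 2].

Assembling the blocks gives the Jordan form J above.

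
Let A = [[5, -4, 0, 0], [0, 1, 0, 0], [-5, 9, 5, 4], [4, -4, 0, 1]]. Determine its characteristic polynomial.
χ_A(x) = (x - 5)^2(x - 1)^2

xI - A = [[x - 5, 4, 0, 0], [0, x - 1, 0, 0], [5, -9, x - 5, -4], [-4, 4, 0, x - 1]].

Expanding det(xI - A) along the first row:
det(xI - A) = + (x - 5)·det([[x - 1, 0, 0], [-9, x - 5, -4], [4, 0, x - 1]]) - (4)·det([[0, 0, 0], [5, x - 5, -4], [-4, 0, x - 1]]) + (0)·det([[0, x - 1, 0], [5, -9, -4], [-4, 4, x - 1]]) - (0)·det([[0, x - 1, 0], [5, -9, x - 5], [-4, 4, 0]]).

Evaluating gives χ_A(x) = x^4 - 12x^3 + 46x^2 - 60x + 25 = (x - 5)^2(x - 1)^2.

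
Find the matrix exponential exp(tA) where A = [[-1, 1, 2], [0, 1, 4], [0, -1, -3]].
e^{tA} = [[e^{-t}, t*e^{-t}, 2*t*e^{-t}], [0, (2*t + 1)*e^{-t}, 4*t*e^{-t}], [0, -t*e^{-t}, (1 - 2*t)*e^{-t}]]

A has Jordan form J = [[-1, 1, 0], [0, -1, 0], [0, 0, -1]] with A = PJP^{-1}, so e^{tA} = P e^{tJ} P^{-1}.

For a Jordan block J_k(λ), e^{tJ_k(λ)} = e^{λt} · (I + tN + t^2 N^2/2! + ... + t^{k-1} N^{k-1}/(k-1)!) where N is the nilpotent superdiagonal part.

Assembling the blocks and conjugating back gives the entries of e^{tA} as shown above.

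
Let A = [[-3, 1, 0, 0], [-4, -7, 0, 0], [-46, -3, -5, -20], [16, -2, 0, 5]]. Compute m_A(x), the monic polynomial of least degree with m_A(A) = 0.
The characteristic polynomial factors as (x - 5)(x + 5)^3. The minimal polynomial is ∏(x - λ)^{k_λ} where k_λ is the size of the largest Jordan block at λ.

For λ = -5: rank(A + 5I) = 2, and the largest Jordan block has size 2 (the smallest k with rank((A + 5I)^k) = rank((A + 5I)^(k+1))).
For λ = 5: rank(A - 5I) = 3, and the largest Jordan block has size 1 (the smallest k with rank((A - 5I)^k) = rank((A - 5I)^(k+1))).

So m_A(x) = (x - 5)(x + 5)^2.

m_A(x) = (x - 5)(x + 5)^2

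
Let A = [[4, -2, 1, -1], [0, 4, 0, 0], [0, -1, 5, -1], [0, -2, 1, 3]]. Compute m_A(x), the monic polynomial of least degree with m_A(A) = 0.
The characteristic polynomial factors as (x - 4)^4. The minimal polynomial is ∏(x - λ)^{k_λ} where k_λ is the size of the largest Jordan block at λ.

For λ = 4: rank(A - 4I) = 2, and the largest Jordan block has size 3 (the smallest k with rank((A - 4I)^k) = rank((A - 4I)^(k+1))).

So m_A(x) = (x - 4)^3.

m_A(x) = (x - 4)^3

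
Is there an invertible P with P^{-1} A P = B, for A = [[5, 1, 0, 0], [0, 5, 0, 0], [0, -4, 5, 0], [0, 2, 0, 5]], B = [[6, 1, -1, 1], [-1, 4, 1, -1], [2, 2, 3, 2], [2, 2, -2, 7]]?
Two matrices over a field are similar if and only if they have the same invariant factors.

Both A and B have characteristic polynomial (x - 5)^4 and minimal polynomial (x - 5)^2. Computing further, both have invariant factors x - 5, x - 5, (x - 5)^2. Hence A and B are similar.

Yes.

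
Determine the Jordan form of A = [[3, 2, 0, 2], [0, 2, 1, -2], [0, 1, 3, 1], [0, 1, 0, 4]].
J = [[3, 1, 0, 0], [0, 3, 1, 0], [0, 0, 3, 0], [0, 0, 0, 3]]

The characteristic polynomial is det(xI - A) = (x - 3)^4, so the eigenvalues are 3 (algebraic multiplicity 4).

For λ = 3: rank(A - 3I) = 2, rank((A - 3I)^2) = 1, rank((A - 3I)^3) = 0. The eigenspace has dimension 4 - 2 = 2, so there are 2 Jordan blocks; the rank sequence gives block sizes [3, 1].

Assembling the blocks gives the Jordan form J above.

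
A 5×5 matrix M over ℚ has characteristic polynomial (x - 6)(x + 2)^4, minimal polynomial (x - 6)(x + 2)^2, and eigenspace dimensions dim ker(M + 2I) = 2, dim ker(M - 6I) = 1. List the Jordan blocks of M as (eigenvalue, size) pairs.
λ = -2: algebraic multiplicity 4 (exponent in χ_M), largest block size 2 (exponent in m_M), 2 blocks (geometric multiplicity). These force block sizes [2, 2].
λ = 6: algebraic multiplicity 1 (exponent in χ_M), largest block size 1 (exponent in m_M), 1 block (geometric multiplicity). This forces block sizes [1].

Jordan blocks: (-2, 2), (-2, 2), (6, 1)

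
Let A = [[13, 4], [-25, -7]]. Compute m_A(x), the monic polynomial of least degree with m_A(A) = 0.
m_A(x) = (x - 3)^2

The characteristic polynomial factors as (x - 3)^2. The minimal polynomial is ∏(x - λ)^{k_λ} where k_λ is the size of the largest Jordan block at λ.

For λ = 3: rank(A - 3I) = 1, and the largest Jordan block has size 2 (the smallest k with rank((A - 3I)^k) = rank((A - 3I)^(k+1))).

So m_A(x) = (x - 3)^2.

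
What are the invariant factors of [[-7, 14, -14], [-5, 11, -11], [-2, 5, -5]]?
The Jordan structure of A has elementary divisors (x + 1), x^2. Arranging the block sizes at each eigenvalue in decreasing order and taking row products gives the invariant factors.

Invariant factors (smallest first, each dividing the next): x^2(x + 1).

Check: the last factor x^2(x + 1) is the minimal polynomial, and the product x^2(x + 1) is the characteristic polynomial.

x^2(x + 1)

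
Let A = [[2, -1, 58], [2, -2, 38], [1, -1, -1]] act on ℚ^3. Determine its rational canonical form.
R = [[0, 0, 40], [1, 0, 22], [0, 1, -1]]

The invariant factors of A (the non-unit diagonal entries of the Smith normal form of xI - A over ℚ[x]) are (x - 5)(x + 2)(x + 4), each dividing the next. The characteristic polynomial is their product, (x - 5)(x + 2)(x + 4).

The rational canonical form is the block-diagonal matrix of companion matrices C(f_i):
R = [[0, 0, 40], [1, 0, 22], [0, 1, -1]].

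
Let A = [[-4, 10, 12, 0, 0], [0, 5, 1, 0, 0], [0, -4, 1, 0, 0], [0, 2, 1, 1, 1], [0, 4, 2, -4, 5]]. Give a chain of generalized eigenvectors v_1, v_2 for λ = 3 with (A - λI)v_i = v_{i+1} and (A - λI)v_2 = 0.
We seek v_1 ∈ ker((A - 3I)^2) \ ker(A - 3I), then set v_{i+1} = (A - 3I) v_i.

One such chain is v_1 = [[2, 0, 1, -1, -2]]^T, v_2 = [[-2, 1, -2, 1, 2]]^T. Check: (A - 3I) v_2 = [[0, 0, 0, 0, 0]]^T = 0.

v_1 = [[2, 0, 1, -1, -2]]^T, v_2 = [[-2, 1, -2, 1, 2]]^T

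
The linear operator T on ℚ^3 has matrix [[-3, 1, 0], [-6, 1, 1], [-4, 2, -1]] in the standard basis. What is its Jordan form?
The characteristic polynomial is det(xI - A) = (x + 1)^3, so the eigenvalues are -1 (algebraic multiplicity 3).

For λ = -1: rank(A + I) = 2, rank((A + I)^2) = 1, rank((A + I)^3) = 0. The eigenspace has dimension 3 - 2 = 1, so there is 1 Jordan block; the rank sequence gives block sizes [3].

Assembling the blocks gives the Jordan form J above.

J = [[-1, 1, 0], [0, -1, 1], [0, 0, -1]]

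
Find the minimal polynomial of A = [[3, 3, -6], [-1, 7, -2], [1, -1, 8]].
The characteristic polynomial factors as (x - 6)^3. The minimal polynomial is ∏(x - λ)^{k_λ} where k_λ is the size of the largest Jordan block at λ.

For λ = 6: rank(A - 6I) = 1, and the largest Jordan block has size 2 (the smallest k with rank((A - 6I)^k) = rank((A - 6I)^(k+1))).

So m_A(x) = (x - 6)^2.

m_A(x) = (x - 6)^2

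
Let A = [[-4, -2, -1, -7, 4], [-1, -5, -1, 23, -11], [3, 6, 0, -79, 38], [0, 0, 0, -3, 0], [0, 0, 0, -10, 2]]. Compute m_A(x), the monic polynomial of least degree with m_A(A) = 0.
The characteristic polynomial factors as (x - 2)(x + 3)^4. The minimal polynomial is ∏(x - λ)^{k_λ} where k_λ is the size of the largest Jordan block at λ.

For λ = -3: rank(A + 3I) = 2, and the largest Jordan block has size 2 (the smallest k with rank((A + 3I)^k) = rank((A + 3I)^(k+1))).
For λ = 2: rank(A - 2I) = 4, and the largest Jordan block has size 1 (the smallest k with rank((A - 2I)^k) = rank((A - 2I)^(k+1))).

So m_A(x) = (x - 2)(x + 3)^2.

m_A(x) = (x - 2)(x + 3)^2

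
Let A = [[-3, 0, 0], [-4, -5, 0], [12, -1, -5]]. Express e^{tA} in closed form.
A has Jordan form J = [[-5, 1, 0], [0, -5, 0], [0, 0, -3]] with A = PJP^{-1}, so e^{tA} = P e^{tJ} P^{-1}.

For a Jordan block J_k(λ), e^{tJ_k(λ)} = e^{λt} · (I + tN + t^2 N^2/2! + ... + t^{k-1} N^{k-1}/(k-1)!) where N is the nilpotent superdiagonal part.

Assembling the blocks and conjugating back gives the entries of e^{tA} as shown above.

e^{tA} = [[e^{-3*t}, 0, 0], [2*(1 - e^{2*t})*e^{-5*t}, e^{-5*t}, 0], [(-2*t + 7*e^{2*t} - 7)*e^{-5*t}, -t*e^{-5*t}, e^{-5*t}]]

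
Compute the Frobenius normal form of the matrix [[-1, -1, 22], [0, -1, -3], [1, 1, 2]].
R = [[0, 0, 24], [1, 0, 22], [0, 1, 0]]

The invariant factors of A (the non-unit diagonal entries of the Smith normal form of xI - A over ℚ[x]) are (x + 4)(x^2 - 4x - 6), each dividing the next. The characteristic polynomial is their product, (x + 4)(x^2 - 4x - 6).

The rational canonical form is the block-diagonal matrix of companion matrices C(f_i):
R = [[0, 0, 24], [1, 0, 22], [0, 1, 0]].

Note the characteristic polynomial does not split into linear factors over ℚ, so A has no Jordan form over ℚ; the rational canonical form exists over any field.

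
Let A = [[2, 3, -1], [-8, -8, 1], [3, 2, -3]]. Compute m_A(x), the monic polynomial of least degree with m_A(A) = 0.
m_A(x) = (x + 3)^3

The characteristic polynomial factors as (x + 3)^3. The minimal polynomial is ∏(x - λ)^{k_λ} where k_λ is the size of the largest Jordan block at λ.

For λ = -3: rank(A + 3I) = 2, and the largest Jordan block has size 3 (the smallest k with rank((A + 3I)^k) = rank((A + 3I)^(k+1))).

So m_A(x) = (x + 3)^3.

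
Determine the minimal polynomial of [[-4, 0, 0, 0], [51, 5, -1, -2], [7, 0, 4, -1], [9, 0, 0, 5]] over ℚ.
The characteristic polynomial factors as (x - 5)^2(x - 4)(x + 4). The minimal polynomial is ∏(x - λ)^{k_λ} where k_λ is the size of the largest Jordan block at λ.

For λ = -4: rank(A + 4I) = 3, and the largest Jordan block has size 1 (the smallest k with rank((A + 4I)^k) = rank((A + 4I)^(k+1))).
For λ = 4: rank(A - 4I) = 3, and the largest Jordan block has size 1 (the smallest k with rank((A - 4I)^k) = rank((A - 4I)^(k+1))).
For λ = 5: rank(A - 5I) = 3, and the largest Jordan block has size 2 (the smallest k with rank((A - 5I)^k) = rank((A - 5I)^(k+1))).

So m_A(x) = (x - 5)^2(x - 4)(x + 4).

m_A(x) = (x - 5)^2(x - 4)(x + 4)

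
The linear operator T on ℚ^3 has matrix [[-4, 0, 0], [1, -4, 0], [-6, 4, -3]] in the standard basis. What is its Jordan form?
J = [[-4, 1, 0], [0, -4, 0], [0, 0, -3]]

The characteristic polynomial is det(xI - A) = (x + 3)(x + 4)^2, so the eigenvalues are -4 (algebraic multiplicity 2), -3 (algebraic multiplicity 1).

For λ = -4: rank(A + 4I) = 2, rank((A + 4I)^2) = 1. The eigenspace has dimension 3 - 2 = 1, so there is 1 Jordan block; the rank sequence gives block sizes [2].

For λ = -3: algebraic multiplicity 1 gives one 1×1 block.

Assembling the blocks gives the Jordan form J above.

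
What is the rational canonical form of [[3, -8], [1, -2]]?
R = [[0, -2], [1, 1]]

The invariant factors of A (the non-unit diagonal entries of the Smith normal form of xI - A over ℚ[x]) are x^2 - x + 2, each dividing the next. The characteristic polynomial is their product, x^2 - x + 2.

The rational canonical form is the block-diagonal matrix of companion matrices C(f_i):
R = [[0, -2], [1, 1]].

Note the characteristic polynomial does not split into linear factors over ℚ, so A has no Jordan form over ℚ; the rational canonical form exists over any field.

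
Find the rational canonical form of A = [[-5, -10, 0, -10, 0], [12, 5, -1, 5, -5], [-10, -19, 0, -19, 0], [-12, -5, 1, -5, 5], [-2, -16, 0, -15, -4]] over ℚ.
R = [[-5, 0, 0, 0, 0], [0, 0, 0, 0, 0], [0, 1, 0, 0, 0], [0, 0, 1, 0, 5], [0, 0, 0, 1, -4]]

The invariant factors of A (the non-unit diagonal entries of the Smith normal form of xI - A over ℚ[x]) are x + 5, x^2(x - 1)(x + 5), each dividing the next. The characteristic polynomial is their product, x^2(x - 1)(x + 5)^2.

The rational canonical form is the block-diagonal matrix of companion matrices C(f_i):
R = [[-5, 0, 0, 0, 0], [0, 0, 0, 0, 0], [0, 1, 0, 0, 0], [0, 0, 1, 0, 5], [0, 0, 0, 1, -4]].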